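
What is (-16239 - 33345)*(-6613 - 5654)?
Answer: 608246928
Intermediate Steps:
(-16239 - 33345)*(-6613 - 5654) = -49584*(-12267) = 608246928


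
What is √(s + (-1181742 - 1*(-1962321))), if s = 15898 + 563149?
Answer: √1359626 ≈ 1166.0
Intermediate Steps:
s = 579047
√(s + (-1181742 - 1*(-1962321))) = √(579047 + (-1181742 - 1*(-1962321))) = √(579047 + (-1181742 + 1962321)) = √(579047 + 780579) = √1359626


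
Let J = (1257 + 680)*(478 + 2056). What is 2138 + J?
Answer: 4910496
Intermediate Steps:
J = 4908358 (J = 1937*2534 = 4908358)
2138 + J = 2138 + 4908358 = 4910496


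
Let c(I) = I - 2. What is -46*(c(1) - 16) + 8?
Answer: 790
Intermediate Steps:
c(I) = -2 + I
-46*(c(1) - 16) + 8 = -46*((-2 + 1) - 16) + 8 = -46*(-1 - 16) + 8 = -46*(-17) + 8 = 782 + 8 = 790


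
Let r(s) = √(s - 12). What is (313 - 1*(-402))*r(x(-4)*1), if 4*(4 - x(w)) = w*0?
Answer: 1430*I*√2 ≈ 2022.3*I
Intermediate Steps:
x(w) = 4 (x(w) = 4 - w*0/4 = 4 - ¼*0 = 4 + 0 = 4)
r(s) = √(-12 + s)
(313 - 1*(-402))*r(x(-4)*1) = (313 - 1*(-402))*√(-12 + 4*1) = (313 + 402)*√(-12 + 4) = 715*√(-8) = 715*(2*I*√2) = 1430*I*√2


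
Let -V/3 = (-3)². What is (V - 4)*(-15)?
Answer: 465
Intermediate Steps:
V = -27 (V = -3*(-3)² = -3*9 = -27)
(V - 4)*(-15) = (-27 - 4)*(-15) = -31*(-15) = 465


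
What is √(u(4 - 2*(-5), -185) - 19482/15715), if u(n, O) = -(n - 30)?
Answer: √3645219970/15715 ≈ 3.8419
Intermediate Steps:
u(n, O) = 30 - n (u(n, O) = -(-30 + n) = 30 - n)
√(u(4 - 2*(-5), -185) - 19482/15715) = √((30 - (4 - 2*(-5))) - 19482/15715) = √((30 - (4 + 10)) - 19482*1/15715) = √((30 - 1*14) - 19482/15715) = √((30 - 14) - 19482/15715) = √(16 - 19482/15715) = √(231958/15715) = √3645219970/15715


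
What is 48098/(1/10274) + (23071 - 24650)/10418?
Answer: 5148146918557/10418 ≈ 4.9416e+8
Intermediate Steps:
48098/(1/10274) + (23071 - 24650)/10418 = 48098/(1/10274) - 1579*1/10418 = 48098*10274 - 1579/10418 = 494158852 - 1579/10418 = 5148146918557/10418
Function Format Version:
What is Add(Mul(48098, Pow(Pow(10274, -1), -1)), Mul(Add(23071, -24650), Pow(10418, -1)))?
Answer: Rational(5148146918557, 10418) ≈ 4.9416e+8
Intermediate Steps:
Add(Mul(48098, Pow(Pow(10274, -1), -1)), Mul(Add(23071, -24650), Pow(10418, -1))) = Add(Mul(48098, Pow(Rational(1, 10274), -1)), Mul(-1579, Rational(1, 10418))) = Add(Mul(48098, 10274), Rational(-1579, 10418)) = Add(494158852, Rational(-1579, 10418)) = Rational(5148146918557, 10418)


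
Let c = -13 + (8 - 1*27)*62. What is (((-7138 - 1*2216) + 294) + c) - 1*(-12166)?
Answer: 1915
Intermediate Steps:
c = -1191 (c = -13 + (8 - 27)*62 = -13 - 19*62 = -13 - 1178 = -1191)
(((-7138 - 1*2216) + 294) + c) - 1*(-12166) = (((-7138 - 1*2216) + 294) - 1191) - 1*(-12166) = (((-7138 - 2216) + 294) - 1191) + 12166 = ((-9354 + 294) - 1191) + 12166 = (-9060 - 1191) + 12166 = -10251 + 12166 = 1915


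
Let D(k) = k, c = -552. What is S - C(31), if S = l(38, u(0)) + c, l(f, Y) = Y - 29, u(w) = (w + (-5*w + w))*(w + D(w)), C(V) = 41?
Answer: -622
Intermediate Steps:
u(w) = -6*w² (u(w) = (w + (-5*w + w))*(w + w) = (w - 4*w)*(2*w) = (-3*w)*(2*w) = -6*w²)
l(f, Y) = -29 + Y
S = -581 (S = (-29 - 6*0²) - 552 = (-29 - 6*0) - 552 = (-29 + 0) - 552 = -29 - 552 = -581)
S - C(31) = -581 - 1*41 = -581 - 41 = -622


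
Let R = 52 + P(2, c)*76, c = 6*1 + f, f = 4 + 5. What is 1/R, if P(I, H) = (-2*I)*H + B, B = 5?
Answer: -1/4128 ≈ -0.00024225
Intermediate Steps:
f = 9
c = 15 (c = 6*1 + 9 = 6 + 9 = 15)
P(I, H) = 5 - 2*H*I (P(I, H) = (-2*I)*H + 5 = -2*H*I + 5 = 5 - 2*H*I)
R = -4128 (R = 52 + (5 - 2*15*2)*76 = 52 + (5 - 60)*76 = 52 - 55*76 = 52 - 4180 = -4128)
1/R = 1/(-4128) = -1/4128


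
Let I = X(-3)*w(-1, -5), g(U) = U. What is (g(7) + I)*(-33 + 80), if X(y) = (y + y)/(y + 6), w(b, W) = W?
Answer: 799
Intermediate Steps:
X(y) = 2*y/(6 + y) (X(y) = (2*y)/(6 + y) = 2*y/(6 + y))
I = 10 (I = (2*(-3)/(6 - 3))*(-5) = (2*(-3)/3)*(-5) = (2*(-3)*(1/3))*(-5) = -2*(-5) = 10)
(g(7) + I)*(-33 + 80) = (7 + 10)*(-33 + 80) = 17*47 = 799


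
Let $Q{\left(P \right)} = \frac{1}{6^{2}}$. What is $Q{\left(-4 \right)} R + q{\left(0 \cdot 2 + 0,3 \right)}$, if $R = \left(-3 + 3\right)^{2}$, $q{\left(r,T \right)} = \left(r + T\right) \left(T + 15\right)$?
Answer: $54$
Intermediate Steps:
$q{\left(r,T \right)} = \left(15 + T\right) \left(T + r\right)$ ($q{\left(r,T \right)} = \left(T + r\right) \left(15 + T\right) = \left(15 + T\right) \left(T + r\right)$)
$Q{\left(P \right)} = \frac{1}{36}$
$R = 0$ ($R = 0^{2} = 0$)
$Q{\left(-4 \right)} R + q{\left(0 \cdot 2 + 0,3 \right)} = \frac{1}{36} \cdot 0 + \left(3^{2} + 15 \cdot 3 + 15 \left(0 \cdot 2 + 0\right) + 3 \left(0 \cdot 2 + 0\right)\right) = 0 + \left(9 + 45 + 15 \left(0 + 0\right) + 3 \left(0 + 0\right)\right) = 0 + \left(9 + 45 + 15 \cdot 0 + 3 \cdot 0\right) = 0 + \left(9 + 45 + 0 + 0\right) = 0 + 54 = 54$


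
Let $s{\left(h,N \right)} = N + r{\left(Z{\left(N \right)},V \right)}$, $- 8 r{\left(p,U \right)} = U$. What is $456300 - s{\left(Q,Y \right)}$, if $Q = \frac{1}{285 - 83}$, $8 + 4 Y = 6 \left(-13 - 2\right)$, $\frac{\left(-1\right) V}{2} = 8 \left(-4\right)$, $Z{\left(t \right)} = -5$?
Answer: $\frac{912665}{2} \approx 4.5633 \cdot 10^{5}$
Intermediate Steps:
$V = 64$ ($V = - 2 \cdot 8 \left(-4\right) = \left(-2\right) \left(-32\right) = 64$)
$Y = - \frac{49}{2}$ ($Y = -2 + \frac{6 \left(-13 - 2\right)}{4} = -2 + \frac{6 \left(-15\right)}{4} = -2 + \frac{1}{4} \left(-90\right) = -2 - \frac{45}{2} = - \frac{49}{2} \approx -24.5$)
$r{\left(p,U \right)} = - \frac{U}{8}$
$Q = \frac{1}{202} \approx 0.0049505$
$s{\left(h,N \right)} = -8 + N$ ($s{\left(h,N \right)} = N - 8 = -8 + N$)
$456300 - s{\left(Q,Y \right)} = 456300 - \left(-8 - \frac{49}{2}\right) = 456300 - - \frac{65}{2} = 456300 + \frac{65}{2} = \frac{912665}{2}$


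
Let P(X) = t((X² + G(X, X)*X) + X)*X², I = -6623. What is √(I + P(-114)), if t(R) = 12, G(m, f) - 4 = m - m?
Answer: √149329 ≈ 386.43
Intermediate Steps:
G(m, f) = 4 (G(m, f) = 4 + (m - m) = 4 + 0 = 4)
P(X) = 12*X²
√(I + P(-114)) = √(-6623 + 12*(-114)²) = √(-6623 + 12*12996) = √(-6623 + 155952) = √149329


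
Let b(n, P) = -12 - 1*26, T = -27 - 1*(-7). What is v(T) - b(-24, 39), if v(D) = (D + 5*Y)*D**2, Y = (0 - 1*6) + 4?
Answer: -11962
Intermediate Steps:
Y = -2 (Y = (0 - 6) + 4 = -6 + 4 = -2)
T = -20 (T = -27 + 7 = -20)
b(n, P) = -38 (b(n, P) = -12 - 26 = -38)
v(D) = D**2*(-10 + D) (v(D) = (D + 5*(-2))*D**2 = (D - 10)*D**2 = (-10 + D)*D**2 = D**2*(-10 + D))
v(T) - b(-24, 39) = (-20)**2*(-10 - 20) - 1*(-38) = 400*(-30) + 38 = -12000 + 38 = -11962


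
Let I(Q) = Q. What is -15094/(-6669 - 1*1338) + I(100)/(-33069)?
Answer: 166114262/88261161 ≈ 1.8821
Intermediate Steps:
-15094/(-6669 - 1*1338) + I(100)/(-33069) = -15094/(-6669 - 1*1338) + 100/(-33069) = -15094/(-6669 - 1338) + 100*(-1/33069) = -15094/(-8007) - 100/33069 = -15094*(-1/8007) - 100/33069 = 15094/8007 - 100/33069 = 166114262/88261161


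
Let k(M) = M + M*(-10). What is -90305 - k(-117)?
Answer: -91358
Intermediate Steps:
k(M) = -9*M (k(M) = M - 10*M = -9*M)
-90305 - k(-117) = -90305 - (-9)*(-117) = -90305 - 1*1053 = -90305 - 1053 = -91358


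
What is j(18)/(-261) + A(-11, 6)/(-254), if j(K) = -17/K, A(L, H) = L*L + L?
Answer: -256231/596646 ≈ -0.42945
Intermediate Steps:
A(L, H) = L + L² (A(L, H) = L² + L = L + L²)
j(18)/(-261) + A(-11, 6)/(-254) = -17/18/(-261) - 11*(1 - 11)/(-254) = -17*1/18*(-1/261) - 11*(-10)*(-1/254) = -17/18*(-1/261) + 110*(-1/254) = 17/4698 - 55/127 = -256231/596646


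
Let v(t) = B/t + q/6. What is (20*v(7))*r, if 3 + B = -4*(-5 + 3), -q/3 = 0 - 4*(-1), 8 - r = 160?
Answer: 27360/7 ≈ 3908.6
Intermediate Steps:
r = -152 (r = 8 - 1*160 = 8 - 160 = -152)
q = -12 (q = -3*(0 - 4*(-1)) = -3*(0 + 4) = -3*4 = -12)
B = 5 (B = -3 - 4*(-5 + 3) = -3 - 4*(-2) = -3 + 8 = 5)
v(t) = -2 + 5/t (v(t) = 5/t - 12/6 = 5/t - 12*⅙ = 5/t - 2 = -2 + 5/t)
(20*v(7))*r = (20*(-2 + 5/7))*(-152) = (20*(-9/7))*(-152) = -180/7*(-152) = 27360/7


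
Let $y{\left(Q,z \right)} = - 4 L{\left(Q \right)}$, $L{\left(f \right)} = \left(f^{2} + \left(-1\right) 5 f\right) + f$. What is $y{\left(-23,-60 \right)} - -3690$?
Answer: $1206$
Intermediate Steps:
$L{\left(f \right)} = f^{2} - 4 f$ ($L{\left(f \right)} = \left(f^{2} - 5 f\right) + f = f^{2} - 4 f$)
$y{\left(Q,z \right)} = - 4 Q \left(-4 + Q\right)$
$y{\left(-23,-60 \right)} - -3690 = 4 \left(-23\right) \left(4 - -23\right) - -3690 = 4 \left(-23\right) \left(4 + 23\right) + 3690 = 4 \left(-23\right) 27 + 3690 = -2484 + 3690 = 1206$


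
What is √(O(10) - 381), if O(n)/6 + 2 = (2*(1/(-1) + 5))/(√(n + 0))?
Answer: √(-9825 + 120*√10)/5 ≈ 19.438*I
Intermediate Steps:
O(n) = -12 + 48/√n (O(n) = -12 + 6*((2*(1/(-1) + 5))/(√(n + 0))) = -12 + 6*((2*(-1 + 5))/(√n)) = -12 + 6*((2*4)/√n) = -12 + 6*(8/√n) = -12 + 48/√n)
√(O(10) - 381) = √((-12 + 48/√10) - 381) = √((-12 + 48*(√10/10)) - 381) = √((-12 + 24*√10/5) - 381) = √(-393 + 24*√10/5)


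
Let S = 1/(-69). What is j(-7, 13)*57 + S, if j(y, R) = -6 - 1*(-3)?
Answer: -11800/69 ≈ -171.01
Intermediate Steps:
j(y, R) = -3 (j(y, R) = -6 + 3 = -3)
S = -1/69 ≈ -0.014493
j(-7, 13)*57 + S = -3*57 - 1/69 = -171 - 1/69 = -11800/69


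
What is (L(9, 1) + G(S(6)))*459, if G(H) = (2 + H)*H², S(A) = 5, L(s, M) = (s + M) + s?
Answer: 89046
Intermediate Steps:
L(s, M) = M + 2*s (L(s, M) = (M + s) + s = M + 2*s)
G(H) = H²*(2 + H)
(L(9, 1) + G(S(6)))*459 = ((1 + 2*9) + 5²*(2 + 5))*459 = ((1 + 18) + 25*7)*459 = (19 + 175)*459 = 194*459 = 89046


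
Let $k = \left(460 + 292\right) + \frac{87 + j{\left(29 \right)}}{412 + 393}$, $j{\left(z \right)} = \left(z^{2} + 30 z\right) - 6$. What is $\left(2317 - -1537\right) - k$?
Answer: $\frac{356474}{115} \approx 3099.8$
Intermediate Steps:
$j{\left(z \right)} = -6 + z^{2} + 30 z$
$k = \frac{86736}{115}$ ($k = \left(460 + 292\right) + \frac{87 + \left(-6 + 29^{2} + 30 \cdot 29\right)}{412 + 393} = 752 + \frac{87 + \left(-6 + 841 + 870\right)}{805} = 752 + \left(87 + 1705\right) \frac{1}{805} = 752 + 1792 \cdot \frac{1}{805} = 752 + \frac{256}{115} = \frac{86736}{115} \approx 754.23$)
$\left(2317 - -1537\right) - k = \left(2317 - -1537\right) - \frac{86736}{115} = \left(2317 + 1537\right) - \frac{86736}{115} = 3854 - \frac{86736}{115} = \frac{356474}{115}$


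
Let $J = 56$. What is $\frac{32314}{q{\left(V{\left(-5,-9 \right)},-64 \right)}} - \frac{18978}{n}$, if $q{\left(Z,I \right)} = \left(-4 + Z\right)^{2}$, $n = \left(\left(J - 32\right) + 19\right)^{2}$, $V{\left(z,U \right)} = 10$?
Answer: $\frac{29532689}{33282} \approx 887.35$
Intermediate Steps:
$n = 1849$ ($n = \left(\left(56 - 32\right) + 19\right)^{2} = \left(24 + 19\right)^{2} = 43^{2} = 1849$)
$\frac{32314}{q{\left(V{\left(-5,-9 \right)},-64 \right)}} - \frac{18978}{n} = \frac{32314}{\left(-4 + 10\right)^{2}} - \frac{18978}{1849} = \frac{32314}{6^{2}} - \frac{18978}{1849} = \frac{32314}{36} - \frac{18978}{1849} = 32314 \cdot \frac{1}{36} - \frac{18978}{1849} = \frac{16157}{18} - \frac{18978}{1849} = \frac{29532689}{33282}$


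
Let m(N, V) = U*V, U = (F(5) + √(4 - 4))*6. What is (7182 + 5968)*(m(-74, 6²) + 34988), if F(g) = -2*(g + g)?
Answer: 403284200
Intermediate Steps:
F(g) = -4*g
U = -120 (U = (-4*5 + √(4 - 4))*6 = (-20 + √0)*6 = (-20 + 0)*6 = -20*6 = -120)
m(N, V) = -120*V
(7182 + 5968)*(m(-74, 6²) + 34988) = (7182 + 5968)*(-120*6² + 34988) = 13150*(-120*36 + 34988) = 13150*(-4320 + 34988) = 13150*30668 = 403284200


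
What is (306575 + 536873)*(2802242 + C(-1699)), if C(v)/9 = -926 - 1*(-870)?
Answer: 2363120312624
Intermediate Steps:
C(v) = -504 (C(v) = 9*(-926 - 1*(-870)) = 9*(-926 + 870) = 9*(-56) = -504)
(306575 + 536873)*(2802242 + C(-1699)) = (306575 + 536873)*(2802242 - 504) = 843448*2801738 = 2363120312624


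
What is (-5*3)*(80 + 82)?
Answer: -2430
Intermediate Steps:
(-5*3)*(80 + 82) = -15*162 = -2430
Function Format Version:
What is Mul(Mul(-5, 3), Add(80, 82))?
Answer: -2430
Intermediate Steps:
Mul(Mul(-5, 3), Add(80, 82)) = Mul(-15, 162) = -2430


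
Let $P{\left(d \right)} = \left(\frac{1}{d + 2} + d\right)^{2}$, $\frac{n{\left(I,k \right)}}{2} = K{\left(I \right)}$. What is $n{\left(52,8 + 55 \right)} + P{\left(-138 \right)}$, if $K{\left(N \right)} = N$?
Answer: $\frac{354198945}{18496} \approx 19150.0$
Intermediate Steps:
$n{\left(I,k \right)} = 2 I$
$P{\left(d \right)} = \left(d + \frac{1}{2 + d}\right)^{2}$ ($P{\left(d \right)} = \left(\frac{1}{2 + d} + d\right)^{2} = \left(d + \frac{1}{2 + d}\right)^{2}$)
$n{\left(52,8 + 55 \right)} + P{\left(-138 \right)} = 2 \cdot 52 + \frac{\left(1 + \left(-138\right)^{2} + 2 \left(-138\right)\right)^{2}}{\left(2 - 138\right)^{2}} = 104 + \frac{\left(1 + 19044 - 276\right)^{2}}{18496} = 104 + \frac{18769^{2}}{18496} = 104 + \frac{1}{18496} \cdot 352275361 = 104 + \frac{352275361}{18496} = \frac{354198945}{18496}$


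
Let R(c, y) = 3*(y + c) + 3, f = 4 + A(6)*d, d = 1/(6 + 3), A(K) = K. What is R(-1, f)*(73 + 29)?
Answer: 1428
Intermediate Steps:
d = ⅑ (d = 1/9 = ⅑ ≈ 0.11111)
f = 14/3 (f = 4 + 6*(⅑) = 4 + ⅔ = 14/3 ≈ 4.6667)
R(c, y) = 3 + 3*c + 3*y (R(c, y) = 3*(c + y) + 3 = (3*c + 3*y) + 3 = 3 + 3*c + 3*y)
R(-1, f)*(73 + 29) = (3 + 3*(-1) + 3*(14/3))*(73 + 29) = (3 - 3 + 14)*102 = 14*102 = 1428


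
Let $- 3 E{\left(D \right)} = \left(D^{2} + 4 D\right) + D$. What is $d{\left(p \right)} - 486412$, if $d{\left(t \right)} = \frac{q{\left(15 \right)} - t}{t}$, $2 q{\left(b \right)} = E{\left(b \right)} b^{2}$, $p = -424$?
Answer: $- \frac{103113931}{212} \approx -4.8639 \cdot 10^{5}$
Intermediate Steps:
$E{\left(D \right)} = - \frac{5 D}{3} - \frac{D^{2}}{3}$ ($E{\left(D \right)} = - \frac{\left(D^{2} + 4 D\right) + D}{3} = - \frac{D^{2} + 5 D}{3} = - \frac{5 D}{3} - \frac{D^{2}}{3}$)
$q{\left(b \right)} = - \frac{b^{3} \left(5 + b\right)}{6}$ ($q{\left(b \right)} = \frac{- \frac{b \left(5 + b\right)}{3} b^{2}}{2} = \frac{\left(- \frac{1}{3}\right) b^{3} \left(5 + b\right)}{2} = - \frac{b^{3} \left(5 + b\right)}{6}$)
$d{\left(t \right)} = \frac{-11250 - t}{t}$ ($d{\left(t \right)} = \frac{\frac{15^{3} \left(-5 - 15\right)}{6} - t}{t} = \frac{\frac{1}{6} \cdot 3375 \left(-5 - 15\right) - t}{t} = \frac{\frac{1}{6} \cdot 3375 \left(-20\right) - t}{t} = \frac{-11250 - t}{t}$)
$d{\left(p \right)} - 486412 = \frac{-11250 - -424}{-424} - 486412 = - \frac{-11250 + 424}{424} - 486412 = \left(- \frac{1}{424}\right) \left(-10826\right) - 486412 = \frac{5413}{212} - 486412 = - \frac{103113931}{212}$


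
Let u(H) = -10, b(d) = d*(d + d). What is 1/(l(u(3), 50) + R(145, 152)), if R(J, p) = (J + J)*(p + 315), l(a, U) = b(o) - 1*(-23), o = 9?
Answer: 1/135615 ≈ 7.3738e-6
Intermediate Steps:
b(d) = 2*d**2 (b(d) = d*(2*d) = 2*d**2)
l(a, U) = 185 (l(a, U) = 2*9**2 - 1*(-23) = 2*81 + 23 = 162 + 23 = 185)
R(J, p) = 2*J*(315 + p) (R(J, p) = (2*J)*(315 + p) = 2*J*(315 + p))
1/(l(u(3), 50) + R(145, 152)) = 1/(185 + 2*145*(315 + 152)) = 1/(185 + 2*145*467) = 1/(185 + 135430) = 1/135615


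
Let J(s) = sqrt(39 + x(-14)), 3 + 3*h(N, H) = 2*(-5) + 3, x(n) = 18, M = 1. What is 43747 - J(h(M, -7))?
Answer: 43747 - sqrt(57) ≈ 43739.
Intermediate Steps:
h(N, H) = -10/3 (h(N, H) = -1 + (2*(-5) + 3)/3 = -1 + (-10 + 3)/3 = -1 + (1/3)*(-7) = -1 - 7/3 = -10/3)
J(s) = sqrt(57) (J(s) = sqrt(39 + 18) = sqrt(57))
43747 - J(h(M, -7)) = 43747 - sqrt(57)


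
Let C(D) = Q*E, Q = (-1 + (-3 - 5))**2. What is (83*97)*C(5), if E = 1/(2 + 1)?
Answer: 217377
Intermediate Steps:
Q = 81 (Q = (-1 - 8)**2 = (-9)**2 = 81)
E = 1/3 ≈ 0.33333
C(D) = 27 (C(D) = 81*(1/3) = 27)
(83*97)*C(5) = (83*97)*27 = 8051*27 = 217377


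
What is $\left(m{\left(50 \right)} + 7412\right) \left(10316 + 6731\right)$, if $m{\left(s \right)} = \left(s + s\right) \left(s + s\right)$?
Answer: $296822364$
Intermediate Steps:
$m{\left(s \right)} = 4 s^{2}$ ($m{\left(s \right)} = 2 s 2 s = 4 s^{2}$)
$\left(m{\left(50 \right)} + 7412\right) \left(10316 + 6731\right) = \left(4 \cdot 50^{2} + 7412\right) \left(10316 + 6731\right) = \left(4 \cdot 2500 + 7412\right) 17047 = \left(10000 + 7412\right) 17047 = 17412 \cdot 17047 = 296822364$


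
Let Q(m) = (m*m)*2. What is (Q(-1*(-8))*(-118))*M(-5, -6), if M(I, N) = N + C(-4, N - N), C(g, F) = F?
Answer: 90624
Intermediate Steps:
M(I, N) = N (M(I, N) = N + (N - N) = N + 0 = N)
Q(m) = 2*m² (Q(m) = m²*2 = 2*m²)
(Q(-1*(-8))*(-118))*M(-5, -6) = ((2*(-1*(-8))²)*(-118))*(-6) = ((2*8²)*(-118))*(-6) = ((2*64)*(-118))*(-6) = (128*(-118))*(-6) = -15104*(-6) = 90624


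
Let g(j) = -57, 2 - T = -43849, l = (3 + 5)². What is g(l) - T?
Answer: -43908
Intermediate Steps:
l = 64 (l = 8² = 64)
T = 43851 (T = 2 - 1*(-43849) = 2 + 43849 = 43851)
g(l) - T = -57 - 1*43851 = -57 - 43851 = -43908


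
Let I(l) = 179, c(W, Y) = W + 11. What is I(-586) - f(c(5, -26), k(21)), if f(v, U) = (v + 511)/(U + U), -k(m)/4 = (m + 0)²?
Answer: 632039/3528 ≈ 179.15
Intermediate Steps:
c(W, Y) = 11 + W
k(m) = -4*m² (k(m) = -4*(m + 0)² = -4*m²)
f(v, U) = (511 + v)/(2*U) (f(v, U) = (511 + v)/((2*U)) = (511 + v)*(1/(2*U)) = (511 + v)/(2*U))
I(-586) - f(c(5, -26), k(21)) = 179 - (511 + (11 + 5))/(2*((-4*21²))) = 179 - (511 + 16)/(2*((-4*441))) = 179 - 527/(2*(-1764)) = 179 - (-1)*527/(2*1764) = 179 - 1*(-527/3528) = 179 + 527/3528 = 632039/3528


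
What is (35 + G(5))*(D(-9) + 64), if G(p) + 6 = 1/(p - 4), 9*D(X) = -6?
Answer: 1900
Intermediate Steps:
D(X) = -2/3 (D(X) = (1/9)*(-6) = -2/3)
G(p) = -6 + 1/(-4 + p) (G(p) = -6 + 1/(p - 4) = -6 + 1/(-4 + p))
(35 + G(5))*(D(-9) + 64) = (35 + (25 - 6*5)/(-4 + 5))*(-2/3 + 64) = (35 + (25 - 30)/1)*(190/3) = (35 + 1*(-5))*(190/3) = (35 - 5)*(190/3) = 30*(190/3) = 1900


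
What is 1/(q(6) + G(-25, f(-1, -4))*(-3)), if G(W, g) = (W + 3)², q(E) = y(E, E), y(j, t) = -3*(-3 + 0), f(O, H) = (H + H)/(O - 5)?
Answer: -1/1443 ≈ -0.00069300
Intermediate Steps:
f(O, H) = 2*H/(-5 + O) (f(O, H) = (2*H)/(-5 + O) = 2*H/(-5 + O))
y(j, t) = 9 (y(j, t) = -3*(-3) = 9)
q(E) = 9
G(W, g) = (3 + W)²
1/(q(6) + G(-25, f(-1, -4))*(-3)) = 1/(9 + (3 - 25)²*(-3)) = 1/(9 + (-22)²*(-3)) = 1/(9 + 484*(-3)) = 1/(9 - 1452) = 1/(-1443) = -1/1443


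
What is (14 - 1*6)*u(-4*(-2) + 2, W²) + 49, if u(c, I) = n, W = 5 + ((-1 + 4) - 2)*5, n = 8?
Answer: 113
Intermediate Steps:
W = 10 (W = 5 + (3 - 2)*5 = 5 + 1*5 = 5 + 5 = 10)
u(c, I) = 8
(14 - 1*6)*u(-4*(-2) + 2, W²) + 49 = (14 - 1*6)*8 + 49 = (14 - 6)*8 + 49 = 8*8 + 49 = 64 + 49 = 113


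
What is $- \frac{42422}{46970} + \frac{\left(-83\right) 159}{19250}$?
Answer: $- \frac{169597}{106750} \approx -1.5887$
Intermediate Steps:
$- \frac{42422}{46970} + \frac{\left(-83\right) 159}{19250} = \left(-42422\right) \frac{1}{46970} - \frac{13197}{19250} = - \frac{21211}{23485} - \frac{13197}{19250} = - \frac{169597}{106750}$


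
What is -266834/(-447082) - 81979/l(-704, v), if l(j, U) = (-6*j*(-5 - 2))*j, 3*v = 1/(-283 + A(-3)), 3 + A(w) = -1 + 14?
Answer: 2758865526985/4653200842752 ≈ 0.59290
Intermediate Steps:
A(w) = 10 (A(w) = -3 + (-1 + 14) = -3 + 13 = 10)
v = -1/819 (v = 1/(3*(-283 + 10)) = (⅓)/(-273) = (⅓)*(-1/273) = -1/819 ≈ -0.0012210)
l(j, U) = 42*j² (l(j, U) = (-6*j*(-7))*j = (-(-42)*j)*j = (42*j)*j = 42*j²)
-266834/(-447082) - 81979/l(-704, v) = -266834/(-447082) - 81979/(42*(-704)²) = -266834*(-1/447082) - 81979/(42*495616) = 133417/223541 - 81979/20815872 = 2758865526985/4653200842752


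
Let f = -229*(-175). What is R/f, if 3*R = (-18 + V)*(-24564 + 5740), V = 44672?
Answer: -840566896/120225 ≈ -6991.6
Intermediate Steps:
R = -840566896/3 (R = ((-18 + 44672)*(-24564 + 5740))/3 = (44654*(-18824))/3 = (1/3)*(-840566896) = -840566896/3 ≈ -2.8019e+8)
f = 40075
R/f = -840566896/3/40075 = -840566896/3*1/40075 = -840566896/120225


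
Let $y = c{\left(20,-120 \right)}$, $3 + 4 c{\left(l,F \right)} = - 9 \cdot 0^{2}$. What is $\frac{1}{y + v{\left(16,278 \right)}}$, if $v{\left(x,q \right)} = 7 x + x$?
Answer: $\frac{4}{509} \approx 0.0078585$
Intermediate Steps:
$v{\left(x,q \right)} = 8 x$
$c{\left(l,F \right)} = - \frac{3}{4}$ ($c{\left(l,F \right)} = - \frac{3}{4} + \frac{\left(-9\right) 0^{2}}{4} = - \frac{3}{4} + \frac{\left(-9\right) 0}{4} = - \frac{3}{4} + \frac{1}{4} \cdot 0 = - \frac{3}{4} + 0 = - \frac{3}{4}$)
$y = - \frac{3}{4} \approx -0.75$
$\frac{1}{y + v{\left(16,278 \right)}} = \frac{1}{- \frac{3}{4} + 8 \cdot 16} = \frac{1}{- \frac{3}{4} + 128} = \frac{1}{\frac{509}{4}} = \frac{4}{509}$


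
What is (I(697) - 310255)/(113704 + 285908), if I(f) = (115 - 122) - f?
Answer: -103653/133204 ≈ -0.77815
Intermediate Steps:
I(f) = -7 - f
(I(697) - 310255)/(113704 + 285908) = ((-7 - 1*697) - 310255)/(113704 + 285908) = ((-7 - 697) - 310255)/399612 = (-704 - 310255)*(1/399612) = -310959*1/399612 = -103653/133204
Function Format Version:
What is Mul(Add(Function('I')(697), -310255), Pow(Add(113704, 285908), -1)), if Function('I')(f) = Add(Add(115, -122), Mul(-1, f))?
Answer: Rational(-103653, 133204) ≈ -0.77815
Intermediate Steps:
Function('I')(f) = Add(-7, Mul(-1, f))
Mul(Add(Function('I')(697), -310255), Pow(Add(113704, 285908), -1)) = Mul(Add(Add(-7, Mul(-1, 697)), -310255), Pow(Add(113704, 285908), -1)) = Mul(Add(Add(-7, -697), -310255), Pow(399612, -1)) = Mul(Add(-704, -310255), Rational(1, 399612)) = Mul(-310959, Rational(1, 399612)) = Rational(-103653, 133204)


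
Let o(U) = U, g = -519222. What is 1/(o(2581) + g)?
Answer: -1/516641 ≈ -1.9356e-6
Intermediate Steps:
1/(o(2581) + g) = 1/(2581 - 519222) = 1/(-516641) = -1/516641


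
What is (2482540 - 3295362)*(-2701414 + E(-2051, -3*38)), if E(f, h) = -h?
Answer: 2195676068600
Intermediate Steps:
(2482540 - 3295362)*(-2701414 + E(-2051, -3*38)) = (2482540 - 3295362)*(-2701414 - (-3)*38) = -812822*(-2701414 - 1*(-114)) = -812822*(-2701414 + 114) = -812822*(-2701300) = 2195676068600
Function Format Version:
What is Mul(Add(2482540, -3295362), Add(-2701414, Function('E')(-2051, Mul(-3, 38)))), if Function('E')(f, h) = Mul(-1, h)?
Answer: 2195676068600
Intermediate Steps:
Mul(Add(2482540, -3295362), Add(-2701414, Function('E')(-2051, Mul(-3, 38)))) = Mul(Add(2482540, -3295362), Add(-2701414, Mul(-1, Mul(-3, 38)))) = Mul(-812822, Add(-2701414, Mul(-1, -114))) = Mul(-812822, Add(-2701414, 114)) = Mul(-812822, -2701300) = 2195676068600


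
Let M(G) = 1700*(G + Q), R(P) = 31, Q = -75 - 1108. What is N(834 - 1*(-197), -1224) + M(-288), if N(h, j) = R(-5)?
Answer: -2500669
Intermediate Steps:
Q = -1183
N(h, j) = 31
M(G) = -2011100 + 1700*G (M(G) = 1700*(G - 1183) = 1700*(-1183 + G) = -2011100 + 1700*G)
N(834 - 1*(-197), -1224) + M(-288) = 31 + (-2011100 + 1700*(-288)) = 31 + (-2011100 - 489600) = 31 - 2500700 = -2500669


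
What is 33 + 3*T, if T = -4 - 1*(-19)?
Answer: 78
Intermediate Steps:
T = 15 (T = -4 + 19 = 15)
33 + 3*T = 33 + 3*15 = 33 + 45 = 78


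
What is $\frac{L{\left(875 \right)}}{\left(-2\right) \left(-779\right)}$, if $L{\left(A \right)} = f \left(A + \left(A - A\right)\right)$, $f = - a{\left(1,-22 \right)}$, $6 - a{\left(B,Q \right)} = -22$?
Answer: $- \frac{12250}{779} \approx -15.725$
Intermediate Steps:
$a{\left(B,Q \right)} = 28$ ($a{\left(B,Q \right)} = 6 - -22 = 6 + 22 = 28$)
$f = -28$ ($f = \left(-1\right) 28 = -28$)
$L{\left(A \right)} = - 28 A$ ($L{\left(A \right)} = - 28 \left(A + \left(A - A\right)\right) = - 28 \left(A + 0\right) = - 28 A$)
$\frac{L{\left(875 \right)}}{\left(-2\right) \left(-779\right)} = \frac{\left(-28\right) 875}{\left(-2\right) \left(-779\right)} = - \frac{24500}{1558} = \left(-24500\right) \frac{1}{1558} = - \frac{12250}{779}$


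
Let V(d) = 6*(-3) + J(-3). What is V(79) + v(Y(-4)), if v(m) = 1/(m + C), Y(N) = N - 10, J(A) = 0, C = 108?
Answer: -1691/94 ≈ -17.989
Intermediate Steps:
Y(N) = -10 + N
V(d) = -18 (V(d) = 6*(-3) + 0 = -18 + 0 = -18)
v(m) = 1/(108 + m) (v(m) = 1/(m + 108) = 1/(108 + m))
V(79) + v(Y(-4)) = -18 + 1/(108 + (-10 - 4)) = -18 + 1/(108 - 14) = -18 + 1/94 = -1691/94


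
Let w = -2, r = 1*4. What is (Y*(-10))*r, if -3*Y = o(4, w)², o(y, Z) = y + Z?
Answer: 160/3 ≈ 53.333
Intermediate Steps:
r = 4
o(y, Z) = Z + y
Y = -4/3 (Y = -(-2 + 4)²/3 = -⅓*2² = -⅓*4 = -4/3 ≈ -1.3333)
(Y*(-10))*r = -4/3*(-10)*4 = (40/3)*4 = 160/3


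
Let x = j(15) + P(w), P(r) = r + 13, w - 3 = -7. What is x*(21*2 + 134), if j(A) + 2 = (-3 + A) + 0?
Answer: 3344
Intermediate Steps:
w = -4 (w = 3 - 7 = -4)
P(r) = 13 + r
j(A) = -5 + A (j(A) = -2 + ((-3 + A) + 0) = -2 + (-3 + A) = -5 + A)
x = 19 (x = (-5 + 15) + (13 - 4) = 10 + 9 = 19)
x*(21*2 + 134) = 19*(21*2 + 134) = 19*(42 + 134) = 19*176 = 3344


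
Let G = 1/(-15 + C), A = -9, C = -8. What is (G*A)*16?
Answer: 144/23 ≈ 6.2609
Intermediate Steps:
G = -1/23 (G = 1/(-15 - 8) = 1/(-23) = -1/23 ≈ -0.043478)
(G*A)*16 = -1/23*(-9)*16 = (9/23)*16 = 144/23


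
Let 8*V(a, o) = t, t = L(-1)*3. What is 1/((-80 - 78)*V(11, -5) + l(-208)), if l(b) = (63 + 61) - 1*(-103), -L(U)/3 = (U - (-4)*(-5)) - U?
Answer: -1/3328 ≈ -0.00030048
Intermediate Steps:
L(U) = 60 (L(U) = -3*((U - (-4)*(-5)) - U) = -3*((U - 1*20) - U) = -3*((U - 20) - U) = -3*((-20 + U) - U) = -3*(-20) = 60)
t = 180 (t = 60*3 = 180)
V(a, o) = 45/2 (V(a, o) = (⅛)*180 = 45/2)
l(b) = 227 (l(b) = 124 + 103 = 227)
1/((-80 - 78)*V(11, -5) + l(-208)) = 1/((-80 - 78)*(45/2) + 227) = 1/(-158*45/2 + 227) = 1/(-3555 + 227) = 1/(-3328) = -1/3328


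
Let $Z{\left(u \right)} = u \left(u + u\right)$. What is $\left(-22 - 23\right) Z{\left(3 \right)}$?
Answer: $-810$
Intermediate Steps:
$Z{\left(u \right)} = 2 u^{2}$ ($Z{\left(u \right)} = u 2 u = 2 u^{2}$)
$\left(-22 - 23\right) Z{\left(3 \right)} = \left(-22 - 23\right) 2 \cdot 3^{2} = - 45 \cdot 2 \cdot 9 = \left(-45\right) 18 = -810$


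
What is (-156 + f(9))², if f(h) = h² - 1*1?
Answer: 5776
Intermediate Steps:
f(h) = -1 + h² (f(h) = h² - 1 = -1 + h²)
(-156 + f(9))² = (-156 + (-1 + 9²))² = (-156 + (-1 + 81))² = (-156 + 80)² = (-76)² = 5776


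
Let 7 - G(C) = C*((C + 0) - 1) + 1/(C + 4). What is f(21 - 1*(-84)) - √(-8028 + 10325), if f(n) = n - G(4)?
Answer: 881/8 - √2297 ≈ 62.198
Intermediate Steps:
G(C) = 7 - 1/(4 + C) - C*(-1 + C) (G(C) = 7 - (C*((C + 0) - 1) + 1/(C + 4)) = 7 - (C*(C - 1) + 1/(4 + C)) = 7 - (C*(-1 + C) + 1/(4 + C)) = 7 - (1/(4 + C) + C*(-1 + C)) = 7 + (-1/(4 + C) - C*(-1 + C)) = 7 - 1/(4 + C) - C*(-1 + C))
f(n) = 41/8 + n (f(n) = n - (27 - 1*4³ - 3*4² + 11*4)/(4 + 4) = n - (27 - 1*64 - 3*16 + 44)/8 = n - (27 - 64 - 48 + 44)/8 = n - (-41)/8 = n - 1*(-41/8) = n + 41/8 = 41/8 + n)
f(21 - 1*(-84)) - √(-8028 + 10325) = (41/8 + (21 - 1*(-84))) - √(-8028 + 10325) = (41/8 + (21 + 84)) - √2297 = (41/8 + 105) - √2297 = 881/8 - √2297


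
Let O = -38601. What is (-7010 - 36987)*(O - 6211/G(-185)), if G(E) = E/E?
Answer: 1971593564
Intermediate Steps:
G(E) = 1
(-7010 - 36987)*(O - 6211/G(-185)) = (-7010 - 36987)*(-38601 - 6211/1) = -43997*(-38601 - 6211*1) = -43997*(-38601 - 6211) = -43997*(-44812) = 1971593564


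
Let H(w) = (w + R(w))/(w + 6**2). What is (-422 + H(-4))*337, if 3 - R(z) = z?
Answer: -4549837/32 ≈ -1.4218e+5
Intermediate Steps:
R(z) = 3 - z
H(w) = 3/(36 + w) (H(w) = (w + (3 - w))/(w + 6**2) = 3/(w + 36) = 3/(36 + w))
(-422 + H(-4))*337 = (-422 + 3/(36 - 4))*337 = (-422 + 3/32)*337 = -13501/32*337 = -4549837/32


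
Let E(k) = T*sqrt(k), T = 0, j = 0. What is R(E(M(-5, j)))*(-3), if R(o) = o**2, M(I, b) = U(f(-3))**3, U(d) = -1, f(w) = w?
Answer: 0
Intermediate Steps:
M(I, b) = -1 (M(I, b) = (-1)**3 = -1)
E(k) = 0 (E(k) = 0*sqrt(k) = 0)
R(E(M(-5, j)))*(-3) = 0**2*(-3) = 0*(-3) = 0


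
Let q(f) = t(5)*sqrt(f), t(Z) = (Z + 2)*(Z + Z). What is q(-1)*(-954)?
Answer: -66780*I ≈ -66780.0*I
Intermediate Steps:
t(Z) = 2*Z*(2 + Z) (t(Z) = (2 + Z)*(2*Z) = 2*Z*(2 + Z))
q(f) = 70*sqrt(f) (q(f) = (2*5*(2 + 5))*sqrt(f) = (2*5*7)*sqrt(f) = 70*sqrt(f))
q(-1)*(-954) = (70*sqrt(-1))*(-954) = (70*I)*(-954) = -66780*I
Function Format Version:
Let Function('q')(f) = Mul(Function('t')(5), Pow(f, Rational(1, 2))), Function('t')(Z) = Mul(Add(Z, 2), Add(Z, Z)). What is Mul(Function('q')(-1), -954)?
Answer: Mul(-66780, I) ≈ Mul(-66780., I)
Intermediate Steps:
Function('t')(Z) = Mul(2, Z, Add(2, Z)) (Function('t')(Z) = Mul(Add(2, Z), Mul(2, Z)) = Mul(2, Z, Add(2, Z)))
Function('q')(f) = Mul(70, Pow(f, Rational(1, 2))) (Function('q')(f) = Mul(Mul(2, 5, Add(2, 5)), Pow(f, Rational(1, 2))) = Mul(Mul(2, 5, 7), Pow(f, Rational(1, 2))) = Mul(70, Pow(f, Rational(1, 2))))
Mul(Function('q')(-1), -954) = Mul(Mul(70, Pow(-1, Rational(1, 2))), -954) = Mul(Mul(70, I), -954) = Mul(-66780, I)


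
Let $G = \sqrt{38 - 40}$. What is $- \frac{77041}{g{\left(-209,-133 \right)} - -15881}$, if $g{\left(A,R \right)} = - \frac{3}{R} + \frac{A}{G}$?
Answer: $- \frac{357724167136}{73746674241} + \frac{25892786731 i \sqrt{2}}{811213416651} \approx -4.8507 + 0.04514 i$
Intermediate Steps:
$G = i \sqrt{2}$ ($G = \sqrt{-2} = i \sqrt{2} \approx 1.4142 i$)
$g{\left(A,R \right)} = - \frac{3}{R} - \frac{i A \sqrt{2}}{2}$ ($g{\left(A,R \right)} = - \frac{3}{R} + \frac{A}{i \sqrt{2}} = - \frac{3}{R} + A \left(- \frac{i \sqrt{2}}{2}\right) = - \frac{3}{R} - \frac{i A \sqrt{2}}{2}$)
$- \frac{77041}{g{\left(-209,-133 \right)} - -15881} = - \frac{77041}{\left(- \frac{3}{-133} - \frac{1}{2} i \left(-209\right) \sqrt{2}\right) - -15881} = - \frac{77041}{\left(\left(-3\right) \left(- \frac{1}{133}\right) + \frac{209 i \sqrt{2}}{2}\right) + 15881} = - \frac{77041}{\left(\frac{3}{133} + \frac{209 i \sqrt{2}}{2}\right) + 15881} = - \frac{77041}{\frac{2112176}{133} + \frac{209 i \sqrt{2}}{2}}$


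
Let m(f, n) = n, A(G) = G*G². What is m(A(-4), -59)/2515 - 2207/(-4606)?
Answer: 5278851/11584090 ≈ 0.45570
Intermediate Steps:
A(G) = G³
m(A(-4), -59)/2515 - 2207/(-4606) = -59/2515 - 2207/(-4606) = -59*1/2515 - 2207*(-1/4606) = -59/2515 + 2207/4606 = 5278851/11584090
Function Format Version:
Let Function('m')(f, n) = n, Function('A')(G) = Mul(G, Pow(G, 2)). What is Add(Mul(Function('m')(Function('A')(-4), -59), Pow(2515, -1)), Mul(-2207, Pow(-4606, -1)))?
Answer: Rational(5278851, 11584090) ≈ 0.45570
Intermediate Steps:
Function('A')(G) = Pow(G, 3)
Add(Mul(Function('m')(Function('A')(-4), -59), Pow(2515, -1)), Mul(-2207, Pow(-4606, -1))) = Add(Mul(-59, Pow(2515, -1)), Mul(-2207, Pow(-4606, -1))) = Add(Mul(-59, Rational(1, 2515)), Mul(-2207, Rational(-1, 4606))) = Add(Rational(-59, 2515), Rational(2207, 4606)) = Rational(5278851, 11584090)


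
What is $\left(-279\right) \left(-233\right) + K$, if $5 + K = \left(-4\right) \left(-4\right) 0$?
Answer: $65002$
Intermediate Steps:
$K = -5$ ($K = -5 + \left(-4\right) \left(-4\right) 0 = -5 + 16 \cdot 0 = -5 + 0 = -5$)
$\left(-279\right) \left(-233\right) + K = \left(-279\right) \left(-233\right) - 5 = 65007 - 5 = 65002$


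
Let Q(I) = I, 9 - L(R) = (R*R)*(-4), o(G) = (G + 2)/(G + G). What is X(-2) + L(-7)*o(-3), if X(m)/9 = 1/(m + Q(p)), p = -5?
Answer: 1381/42 ≈ 32.881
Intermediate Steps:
o(G) = (2 + G)/(2*G) (o(G) = (2 + G)/((2*G)) = (2 + G)*(1/(2*G)) = (2 + G)/(2*G))
L(R) = 9 + 4*R² (L(R) = 9 - R*R*(-4) = 9 - R²*(-4) = 9 - (-4)*R² = 9 + 4*R²)
X(m) = 9/(-5 + m) (X(m) = 9/(m - 5) = 9/(-5 + m))
X(-2) + L(-7)*o(-3) = 9/(-5 - 2) + (9 + 4*(-7)²)*((½)*(2 - 3)/(-3)) = 9/(-7) + (9 + 4*49)*((½)*(-⅓)*(-1)) = 9*(-⅐) + (9 + 196)*(⅙) = -9/7 + 205*(⅙) = -9/7 + 205/6 = 1381/42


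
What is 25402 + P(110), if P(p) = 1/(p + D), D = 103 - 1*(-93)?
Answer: 7773013/306 ≈ 25402.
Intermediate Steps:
D = 196 (D = 103 + 93 = 196)
P(p) = 1/(196 + p) (P(p) = 1/(p + 196) = 1/(196 + p))
25402 + P(110) = 25402 + 1/(196 + 110) = 25402 + 1/306 = 7773013/306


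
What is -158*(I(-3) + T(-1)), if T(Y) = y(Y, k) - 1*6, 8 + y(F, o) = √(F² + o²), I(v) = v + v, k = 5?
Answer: 3160 - 158*√26 ≈ 2354.4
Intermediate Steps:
I(v) = 2*v
y(F, o) = -8 + √(F² + o²)
T(Y) = -14 + √(25 + Y²) (T(Y) = (-8 + √(Y² + 5²)) - 1*6 = (-8 + √(Y² + 25)) - 6 = (-8 + √(25 + Y²)) - 6 = -14 + √(25 + Y²))
-158*(I(-3) + T(-1)) = -158*(2*(-3) + (-14 + √(25 + (-1)²))) = -158*(-6 + (-14 + √(25 + 1))) = -158*(-6 + (-14 + √26)) = -158*(-20 + √26) = 3160 - 158*√26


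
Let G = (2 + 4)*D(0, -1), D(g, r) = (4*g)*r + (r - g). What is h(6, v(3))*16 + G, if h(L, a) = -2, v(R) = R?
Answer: -38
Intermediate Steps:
D(g, r) = r - g + 4*g*r (D(g, r) = 4*g*r + (r - g) = r - g + 4*g*r)
G = -6 (G = (2 + 4)*(-1 - 1*0 + 4*0*(-1)) = 6*(-1 + 0 + 0) = 6*(-1) = -6)
h(6, v(3))*16 + G = -2*16 - 6 = -32 - 6 = -38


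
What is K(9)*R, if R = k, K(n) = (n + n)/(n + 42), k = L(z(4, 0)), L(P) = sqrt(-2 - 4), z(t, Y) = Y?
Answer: 6*I*sqrt(6)/17 ≈ 0.86453*I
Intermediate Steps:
L(P) = I*sqrt(6) (L(P) = sqrt(-6) = I*sqrt(6))
k = I*sqrt(6) ≈ 2.4495*I
K(n) = 2*n/(42 + n) (K(n) = (2*n)/(42 + n) = 2*n/(42 + n))
R = I*sqrt(6) ≈ 2.4495*I
K(9)*R = (2*9/(42 + 9))*(I*sqrt(6)) = (2*9/51)*(I*sqrt(6)) = (2*9*(1/51))*(I*sqrt(6)) = 6*(I*sqrt(6))/17 = 6*I*sqrt(6)/17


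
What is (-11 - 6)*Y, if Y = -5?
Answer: 85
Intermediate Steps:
(-11 - 6)*Y = (-11 - 6)*(-5) = -17*(-5) = 85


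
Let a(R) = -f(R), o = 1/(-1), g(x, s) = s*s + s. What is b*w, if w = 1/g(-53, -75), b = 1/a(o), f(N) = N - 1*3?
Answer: 1/22200 ≈ 4.5045e-5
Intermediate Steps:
g(x, s) = s + s**2 (g(x, s) = s**2 + s = s + s**2)
f(N) = -3 + N (f(N) = N - 3 = -3 + N)
o = -1
a(R) = 3 - R (a(R) = -(-3 + R) = 3 - R)
b = 1/4 (b = 1/(3 - 1*(-1)) = 1/(3 + 1) = 1/4 ≈ 0.25000)
w = 1/5550 (w = 1/(-75*(1 - 75)) = 1/(-75*(-74)) = 1/5550 ≈ 0.00018018)
b*w = (1/4)*(1/5550) = 1/22200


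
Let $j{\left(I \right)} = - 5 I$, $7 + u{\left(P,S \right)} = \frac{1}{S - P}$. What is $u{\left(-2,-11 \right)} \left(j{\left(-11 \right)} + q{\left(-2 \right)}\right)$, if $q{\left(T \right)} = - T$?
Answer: $- \frac{1216}{3} \approx -405.33$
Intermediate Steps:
$u{\left(P,S \right)} = -7 + \frac{1}{S - P}$
$u{\left(-2,-11 \right)} \left(j{\left(-11 \right)} + q{\left(-2 \right)}\right) = \frac{-1 - -14 + 7 \left(-11\right)}{-2 - -11} \left(\left(-5\right) \left(-11\right) - -2\right) = \frac{-1 + 14 - 77}{-2 + 11} \left(55 + 2\right) = \frac{1}{9} \left(-64\right) 57 = \left(- \frac{64}{9}\right) 57 = - \frac{1216}{3}$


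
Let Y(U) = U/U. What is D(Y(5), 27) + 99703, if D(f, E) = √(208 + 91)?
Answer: 99703 + √299 ≈ 99720.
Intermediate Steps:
Y(U) = 1
D(f, E) = √299
D(Y(5), 27) + 99703 = √299 + 99703 = 99703 + √299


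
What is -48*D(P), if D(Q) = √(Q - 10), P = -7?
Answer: -48*I*√17 ≈ -197.91*I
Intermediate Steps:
D(Q) = √(-10 + Q)
-48*D(P) = -48*√(-10 - 7) = -48*I*√17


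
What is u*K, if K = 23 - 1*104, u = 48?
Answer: -3888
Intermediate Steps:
K = -81 (K = 23 - 104 = -81)
u*K = 48*(-81) = -3888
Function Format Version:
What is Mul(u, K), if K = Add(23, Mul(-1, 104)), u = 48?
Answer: -3888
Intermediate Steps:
K = -81 (K = Add(23, -104) = -81)
Mul(u, K) = Mul(48, -81) = -3888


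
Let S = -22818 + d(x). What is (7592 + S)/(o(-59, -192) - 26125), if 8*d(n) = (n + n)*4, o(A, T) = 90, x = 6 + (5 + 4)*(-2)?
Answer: 15238/26035 ≈ 0.58529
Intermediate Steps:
x = -12 (x = 6 + 9*(-2) = 6 - 18 = -12)
d(n) = n (d(n) = ((n + n)*4)/8 = ((2*n)*4)/8 = (8*n)/8 = n)
S = -22830 (S = -22818 - 12 = -22830)
(7592 + S)/(o(-59, -192) - 26125) = (7592 - 22830)/(90 - 26125) = -15238/(-26035) = -15238*(-1/26035) = 15238/26035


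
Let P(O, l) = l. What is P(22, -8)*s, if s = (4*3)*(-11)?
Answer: 1056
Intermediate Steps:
s = -132 (s = 12*(-11) = -132)
P(22, -8)*s = -8*(-132) = 1056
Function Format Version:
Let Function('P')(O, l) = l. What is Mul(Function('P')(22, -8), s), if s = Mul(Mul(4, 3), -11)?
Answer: 1056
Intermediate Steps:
s = -132 (s = Mul(12, -11) = -132)
Mul(Function('P')(22, -8), s) = Mul(-8, -132) = 1056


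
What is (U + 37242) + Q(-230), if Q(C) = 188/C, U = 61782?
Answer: 11387666/115 ≈ 99023.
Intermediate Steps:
(U + 37242) + Q(-230) = (61782 + 37242) + 188/(-230) = 99024 + 188*(-1/230) = 99024 - 94/115 = 11387666/115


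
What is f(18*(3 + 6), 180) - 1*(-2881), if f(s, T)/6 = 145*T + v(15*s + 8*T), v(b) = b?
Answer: 182701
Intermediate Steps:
f(s, T) = 90*s + 918*T (f(s, T) = 6*(145*T + (15*s + 8*T)) = 6*(145*T + (8*T + 15*s)) = 6*(15*s + 153*T) = 90*s + 918*T)
f(18*(3 + 6), 180) - 1*(-2881) = (90*(18*(3 + 6)) + 918*180) - 1*(-2881) = (90*(18*9) + 165240) + 2881 = (90*162 + 165240) + 2881 = (14580 + 165240) + 2881 = 179820 + 2881 = 182701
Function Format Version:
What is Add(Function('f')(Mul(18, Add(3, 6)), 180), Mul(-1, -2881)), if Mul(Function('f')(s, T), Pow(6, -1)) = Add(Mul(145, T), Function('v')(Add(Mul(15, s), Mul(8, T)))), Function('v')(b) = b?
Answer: 182701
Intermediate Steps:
Function('f')(s, T) = Add(Mul(90, s), Mul(918, T)) (Function('f')(s, T) = Mul(6, Add(Mul(145, T), Add(Mul(15, s), Mul(8, T)))) = Mul(6, Add(Mul(145, T), Add(Mul(8, T), Mul(15, s)))) = Mul(6, Add(Mul(15, s), Mul(153, T))) = Add(Mul(90, s), Mul(918, T)))
Add(Function('f')(Mul(18, Add(3, 6)), 180), Mul(-1, -2881)) = Add(Add(Mul(90, Mul(18, Add(3, 6))), Mul(918, 180)), Mul(-1, -2881)) = Add(Add(Mul(90, Mul(18, 9)), 165240), 2881) = Add(Add(Mul(90, 162), 165240), 2881) = Add(Add(14580, 165240), 2881) = Add(179820, 2881) = 182701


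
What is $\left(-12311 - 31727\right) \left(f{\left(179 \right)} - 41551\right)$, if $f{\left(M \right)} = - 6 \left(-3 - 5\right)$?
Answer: $1827709114$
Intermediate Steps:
$f{\left(M \right)} = 48$ ($f{\left(M \right)} = \left(-6\right) \left(-8\right) = 48$)
$\left(-12311 - 31727\right) \left(f{\left(179 \right)} - 41551\right) = \left(-12311 - 31727\right) \left(48 - 41551\right) = \left(-44038\right) \left(-41503\right) = 1827709114$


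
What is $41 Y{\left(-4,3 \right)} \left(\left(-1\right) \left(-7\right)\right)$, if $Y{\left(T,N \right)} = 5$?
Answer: $1435$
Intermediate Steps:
$41 Y{\left(-4,3 \right)} \left(\left(-1\right) \left(-7\right)\right) = 41 \cdot 5 \left(\left(-1\right) \left(-7\right)\right) = 205 \cdot 7 = 1435$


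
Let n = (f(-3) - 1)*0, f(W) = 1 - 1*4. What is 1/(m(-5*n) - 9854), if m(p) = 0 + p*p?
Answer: -1/9854 ≈ -0.00010148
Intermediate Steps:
f(W) = -3 (f(W) = 1 - 4 = -3)
n = 0 (n = (-3 - 1)*0 = -4*0 = 0)
m(p) = p² (m(p) = 0 + p² = p²)
1/(m(-5*n) - 9854) = 1/((-5*0)² - 9854) = 1/(0² - 9854) = 1/(0 - 9854) = 1/(-9854) = -1/9854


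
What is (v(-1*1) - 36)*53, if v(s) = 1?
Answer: -1855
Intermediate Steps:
(v(-1*1) - 36)*53 = (1 - 36)*53 = -35*53 = -1855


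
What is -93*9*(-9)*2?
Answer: 15066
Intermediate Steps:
-93*9*(-9)*2 = -(-7533)*2 = -93*(-162) = 15066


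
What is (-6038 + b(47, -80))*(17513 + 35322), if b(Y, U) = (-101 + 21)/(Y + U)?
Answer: -10523358290/33 ≈ -3.1889e+8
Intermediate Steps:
b(Y, U) = -80/(U + Y)
(-6038 + b(47, -80))*(17513 + 35322) = (-6038 - 80/(-80 + 47))*(17513 + 35322) = (-6038 - 80/(-33))*52835 = (-6038 - 80*(-1/33))*52835 = (-6038 + 80/33)*52835 = -199174/33*52835 = -10523358290/33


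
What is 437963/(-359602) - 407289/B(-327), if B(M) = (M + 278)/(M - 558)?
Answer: -129618837455717/17620498 ≈ -7.3561e+6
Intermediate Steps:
B(M) = (278 + M)/(-558 + M)
437963/(-359602) - 407289/B(-327) = 437963/(-359602) - 407289*(-558 - 327)/(278 - 327) = 437963*(-1/359602) - 407289/(-49/(-885)) = -437963/359602 - 407289/((-1/885*(-49))) = -437963/359602 - 407289/49/885 = -437963/359602 - 407289*885/49 = -437963/359602 - 360450765/49 = -129618837455717/17620498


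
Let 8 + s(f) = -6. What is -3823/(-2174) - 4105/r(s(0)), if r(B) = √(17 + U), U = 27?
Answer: 3823/2174 - 4105*√11/22 ≈ -617.09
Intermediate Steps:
s(f) = -14 (s(f) = -8 - 6 = -14)
r(B) = 2*√11 (r(B) = √(17 + 27) = √44 = 2*√11)
-3823/(-2174) - 4105/r(s(0)) = -3823/(-2174) - 4105*√11/22 = -3823*(-1/2174) - 4105*√11/22 = 3823/2174 - 4105*√11/22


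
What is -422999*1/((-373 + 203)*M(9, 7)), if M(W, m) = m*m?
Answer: 422999/8330 ≈ 50.780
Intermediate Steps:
M(W, m) = m**2
-422999*1/((-373 + 203)*M(9, 7)) = -422999*1/(49*(-373 + 203)) = -422999/((-170*49)) = -422999/(-8330) = -422999*(-1/8330) = 422999/8330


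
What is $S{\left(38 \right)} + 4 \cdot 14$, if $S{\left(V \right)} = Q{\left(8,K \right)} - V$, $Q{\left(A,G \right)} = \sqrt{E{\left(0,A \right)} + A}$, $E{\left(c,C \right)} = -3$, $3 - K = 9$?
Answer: $18 + \sqrt{5} \approx 20.236$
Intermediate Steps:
$K = -6$ ($K = 3 - 9 = -6$)
$Q{\left(A,G \right)} = \sqrt{-3 + A}$
$S{\left(V \right)} = \sqrt{5} - V$ ($S{\left(V \right)} = \sqrt{-3 + 8} - V = \sqrt{5} - V$)
$S{\left(38 \right)} + 4 \cdot 14 = \left(\sqrt{5} - 38\right) + 4 \cdot 14 = \left(\sqrt{5} - 38\right) + 56 = \left(-38 + \sqrt{5}\right) + 56 = 18 + \sqrt{5}$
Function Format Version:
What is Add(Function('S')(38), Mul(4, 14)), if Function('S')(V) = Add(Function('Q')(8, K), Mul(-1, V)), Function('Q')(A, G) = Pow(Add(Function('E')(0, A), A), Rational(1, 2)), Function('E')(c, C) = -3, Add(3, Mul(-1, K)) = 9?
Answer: Add(18, Pow(5, Rational(1, 2))) ≈ 20.236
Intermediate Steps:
K = -6 (K = Add(3, Mul(-1, 9)) = Add(3, -9) = -6)
Function('Q')(A, G) = Pow(Add(-3, A), Rational(1, 2))
Function('S')(V) = Add(Pow(5, Rational(1, 2)), Mul(-1, V)) (Function('S')(V) = Add(Pow(Add(-3, 8), Rational(1, 2)), Mul(-1, V)) = Add(Pow(5, Rational(1, 2)), Mul(-1, V)))
Add(Function('S')(38), Mul(4, 14)) = Add(Add(Pow(5, Rational(1, 2)), Mul(-1, 38)), Mul(4, 14)) = Add(Add(Pow(5, Rational(1, 2)), -38), 56) = Add(Add(-38, Pow(5, Rational(1, 2))), 56) = Add(18, Pow(5, Rational(1, 2)))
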